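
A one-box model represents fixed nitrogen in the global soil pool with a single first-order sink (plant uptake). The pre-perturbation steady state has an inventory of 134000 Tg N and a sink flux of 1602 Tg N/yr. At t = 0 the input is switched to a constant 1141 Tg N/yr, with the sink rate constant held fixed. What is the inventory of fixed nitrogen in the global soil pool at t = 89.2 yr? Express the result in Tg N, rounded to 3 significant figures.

Residence time τ = M₀/F₀ = 83.65 yr. The eventual steady state is M_∞ = M₀·(F₁/F₀) = 134000 × 1141/1602 = 95439 Tg N.
The anomaly ΔM(t) = M(t) − M_∞ decays as ΔM₀·e^(−t/τ) with ΔM₀ = 134000 − 95439 = 38560 Tg N.
At t = 89.2 yr, e^(−t/τ) = e^(−1.066) = 0.3442, so ΔM = 13270 Tg N and M = 95439 + 13270 = 108710 Tg N.

109000 Tg N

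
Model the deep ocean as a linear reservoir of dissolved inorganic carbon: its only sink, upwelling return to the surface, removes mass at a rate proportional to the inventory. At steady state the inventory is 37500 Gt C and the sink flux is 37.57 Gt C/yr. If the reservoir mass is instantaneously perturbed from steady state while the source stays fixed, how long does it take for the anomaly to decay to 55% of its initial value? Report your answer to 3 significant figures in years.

597 yr

For a linear reservoir the anomaly decays as exp(−t/τ) with τ = M/F = 37500/37.57 = 998.1 yr.
exp(−t/τ) = 0.55 ⇒ t = −τ ln(0.55) = 998.1 × 0.5978 = 596.7 yr.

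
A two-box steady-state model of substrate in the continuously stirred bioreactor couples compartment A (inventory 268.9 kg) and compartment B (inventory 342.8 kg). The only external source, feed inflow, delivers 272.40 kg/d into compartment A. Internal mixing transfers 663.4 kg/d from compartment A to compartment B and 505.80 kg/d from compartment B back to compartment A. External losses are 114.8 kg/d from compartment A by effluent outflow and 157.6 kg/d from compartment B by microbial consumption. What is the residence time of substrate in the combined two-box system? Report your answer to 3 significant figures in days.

Residence time in the combined system uses the total inventory and the total *external* removal — internal exchanges between the two boxes cancel.
M_total = 268.9 + 342.8 = 611.70 kg.
ΣF_external_out = 114.8 + 157.6 = 272.40 kg/d.
τ = M_total / ΣF_ext = 611.70 / 272.40 = 2.246 d.

2.25 d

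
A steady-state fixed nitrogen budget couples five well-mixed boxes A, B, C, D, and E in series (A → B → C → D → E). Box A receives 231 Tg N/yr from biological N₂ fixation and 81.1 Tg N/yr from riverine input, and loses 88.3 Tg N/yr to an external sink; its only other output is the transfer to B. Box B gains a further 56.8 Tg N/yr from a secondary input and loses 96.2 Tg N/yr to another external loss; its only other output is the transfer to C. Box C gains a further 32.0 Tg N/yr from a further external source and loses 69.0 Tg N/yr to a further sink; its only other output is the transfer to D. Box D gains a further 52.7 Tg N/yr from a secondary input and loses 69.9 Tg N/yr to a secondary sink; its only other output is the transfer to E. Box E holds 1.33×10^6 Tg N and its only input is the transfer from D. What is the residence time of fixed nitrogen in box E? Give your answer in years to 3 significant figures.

Box A: F(A→B) = (231 + 81.1) − 88.3 = 223.80 Tg N/yr.
Box B: F(B→C) = (223.80 + 56.8) − 96.2 = 184.40 Tg N/yr.
Box C: F(C→D) = (184.40 + 32.0) − 69.0 = 147.40 Tg N/yr.
Box D: F(D→E) = (147.40 + 52.7) − 69.9 = 130.20 Tg N/yr.
Box E throughput = its input = 130.20 Tg N/yr; τ = 1.33×10^6 / 130.20 = 10220 yr.

10200 yr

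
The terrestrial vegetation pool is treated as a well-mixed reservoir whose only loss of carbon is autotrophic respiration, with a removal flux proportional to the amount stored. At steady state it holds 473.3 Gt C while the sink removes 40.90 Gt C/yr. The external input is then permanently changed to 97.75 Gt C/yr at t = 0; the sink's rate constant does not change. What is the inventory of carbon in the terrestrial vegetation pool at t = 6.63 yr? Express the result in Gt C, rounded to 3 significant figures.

760 Gt C

The sink rate constant is k = F₀/M₀ = 40.90/473.3 = 0.08641 yr⁻¹.
Solving dM/dt = F₁ − kM with M(0) = M₀ gives M(t) = F₁/k + (M₀ − F₁/k)·e^(−kt).
F₁/k = 97.75/0.08641 = 1131.2 Gt C; kt = 0.08641 × 6.63 = 0.5729, e^(−kt) = 0.5639.
M(6.63) = 1131.2 + (473.3 − 1131.2) × 0.5639 = 1131.2 − 371.0 = 760.22 Gt C.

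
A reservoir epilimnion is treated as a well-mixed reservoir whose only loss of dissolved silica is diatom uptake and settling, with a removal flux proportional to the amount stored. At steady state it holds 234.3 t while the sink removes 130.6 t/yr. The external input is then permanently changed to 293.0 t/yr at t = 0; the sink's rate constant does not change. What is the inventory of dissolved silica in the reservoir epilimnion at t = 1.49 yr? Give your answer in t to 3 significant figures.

Residence time τ = M₀/F₀ = 1.794 yr. The eventual steady state is M_∞ = M₀·(F₁/F₀) = 234.3 × 293.0/130.6 = 525.65 t.
The anomaly ΔM(t) = M(t) − M_∞ decays as ΔM₀·e^(−t/τ) with ΔM₀ = 234.3 − 525.65 = −291.4 t.
At t = 1.49 yr, e^(−t/τ) = e^(−0.8305) = 0.4358, so ΔM = −127.0 t and M = 525.65 − 127.0 = 398.67 t.

399 t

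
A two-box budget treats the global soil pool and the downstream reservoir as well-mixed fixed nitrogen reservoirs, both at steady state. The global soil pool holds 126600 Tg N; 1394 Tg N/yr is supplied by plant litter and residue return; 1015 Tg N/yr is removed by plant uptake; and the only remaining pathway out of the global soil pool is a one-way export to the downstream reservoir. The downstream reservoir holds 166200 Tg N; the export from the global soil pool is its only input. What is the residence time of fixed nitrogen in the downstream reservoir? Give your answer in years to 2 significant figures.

Balance the global soil pool: ΣF_in = 1394.0 Tg N/yr.
Export to the downstream reservoir = ΣF_in − (1015) = 379.00 Tg N/yr.
At steady state the output of the downstream reservoir equals its input, 379.00 Tg N/yr.
τ = M / F = 166200 / 379.00 = 438.5 yr.

440 yr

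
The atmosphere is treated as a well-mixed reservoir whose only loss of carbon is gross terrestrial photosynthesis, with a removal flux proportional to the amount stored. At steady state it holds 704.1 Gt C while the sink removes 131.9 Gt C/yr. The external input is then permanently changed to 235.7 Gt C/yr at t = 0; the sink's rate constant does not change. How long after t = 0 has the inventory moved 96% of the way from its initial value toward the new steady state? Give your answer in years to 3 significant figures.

τ = M₀/F₀ = 704.1/131.9 = 5.338 yr.
The remaining gap fraction is e^(−t/τ); 96% covered ⇒ e^(−t/τ) = 0.0400.
t = −τ ln(0.0400) = 5.338 × 3.219 = 17.18 yr.

17.2 yr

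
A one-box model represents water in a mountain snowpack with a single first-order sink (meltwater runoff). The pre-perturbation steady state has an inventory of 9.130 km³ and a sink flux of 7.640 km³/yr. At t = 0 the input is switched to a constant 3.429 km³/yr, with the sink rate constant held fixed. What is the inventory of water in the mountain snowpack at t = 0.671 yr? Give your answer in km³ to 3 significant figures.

The sink rate constant is k = F₀/M₀ = 7.640/9.130 = 0.8368 yr⁻¹.
Solving dM/dt = F₁ − kM with M(0) = M₀ gives M(t) = F₁/k + (M₀ − F₁/k)·e^(−kt).
F₁/k = 3.429/0.8368 = 4.0977 km³; kt = 0.8368 × 0.671 = 0.5615, e^(−kt) = 0.5704.
M(0.671) = 4.0977 + (9.130 − 4.0977) × 0.5704 = 4.0977 + 2.870 = 6.9679 km³.

6.97 km³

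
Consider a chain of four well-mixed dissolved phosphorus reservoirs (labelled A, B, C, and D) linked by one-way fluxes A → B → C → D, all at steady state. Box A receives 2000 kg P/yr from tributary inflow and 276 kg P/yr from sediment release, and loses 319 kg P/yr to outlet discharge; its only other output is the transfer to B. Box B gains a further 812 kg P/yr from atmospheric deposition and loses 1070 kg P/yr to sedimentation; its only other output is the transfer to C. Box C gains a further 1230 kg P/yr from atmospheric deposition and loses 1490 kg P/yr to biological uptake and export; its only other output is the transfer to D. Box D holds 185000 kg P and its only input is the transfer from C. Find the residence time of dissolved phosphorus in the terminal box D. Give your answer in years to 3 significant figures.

129 yr

Box A: F(A→B) = (2000 + 276) − 319 = 1957.0 kg P/yr.
Box B: F(B→C) = (1957.0 + 812) − 1070 = 1699.0 kg P/yr.
Box C: F(C→D) = (1699.0 + 1230) − 1490 = 1439.0 kg P/yr.
Box D throughput = its input = 1439.0 kg P/yr; τ = 185000 / 1439.0 = 128.6 yr.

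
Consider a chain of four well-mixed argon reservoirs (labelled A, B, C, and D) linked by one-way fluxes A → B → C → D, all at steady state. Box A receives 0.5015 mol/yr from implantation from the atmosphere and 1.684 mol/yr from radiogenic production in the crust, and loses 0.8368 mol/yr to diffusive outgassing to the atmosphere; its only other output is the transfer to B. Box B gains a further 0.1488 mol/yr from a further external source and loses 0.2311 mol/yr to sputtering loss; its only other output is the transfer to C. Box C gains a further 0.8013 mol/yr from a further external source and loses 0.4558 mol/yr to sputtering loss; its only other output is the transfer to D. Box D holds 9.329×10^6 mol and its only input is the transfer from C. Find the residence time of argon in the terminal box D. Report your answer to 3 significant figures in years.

5.79×10^6 yr

Box A: F(A→B) = (0.5015 + 1.684) − 0.8368 = 1.3487 mol/yr.
Box B: F(B→C) = (1.3487 + 0.1488) − 0.2311 = 1.2664 mol/yr.
Box C: F(C→D) = (1.2664 + 0.8013) − 0.4558 = 1.6119 mol/yr.
Box D throughput = its input = 1.6119 mol/yr; τ = 9.329×10^6 / 1.6119 = 5.788×10^6 yr.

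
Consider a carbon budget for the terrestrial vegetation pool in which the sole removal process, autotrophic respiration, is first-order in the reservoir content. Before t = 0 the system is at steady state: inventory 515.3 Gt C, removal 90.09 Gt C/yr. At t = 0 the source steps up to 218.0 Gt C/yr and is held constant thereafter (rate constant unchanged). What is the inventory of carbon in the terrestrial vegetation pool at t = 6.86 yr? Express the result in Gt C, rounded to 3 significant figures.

1030 Gt C

τ = M₀/F₀ = 515.3/90.09 = 5.720 yr; rate constant k = 1/τ.
New steady state M_∞ = F₁/k = F₁·τ = 218.0 × 5.720 = 1246.9 Gt C.
M(t) = M_∞ + (M₀ − M_∞)·e^(−t/τ); t/τ = 6.86/5.720 = 1.199, so e^(−t/τ) = 0.3014.
M(t) = 1246.9 − 731.6 × 0.3014 = 1026.4 Gt C.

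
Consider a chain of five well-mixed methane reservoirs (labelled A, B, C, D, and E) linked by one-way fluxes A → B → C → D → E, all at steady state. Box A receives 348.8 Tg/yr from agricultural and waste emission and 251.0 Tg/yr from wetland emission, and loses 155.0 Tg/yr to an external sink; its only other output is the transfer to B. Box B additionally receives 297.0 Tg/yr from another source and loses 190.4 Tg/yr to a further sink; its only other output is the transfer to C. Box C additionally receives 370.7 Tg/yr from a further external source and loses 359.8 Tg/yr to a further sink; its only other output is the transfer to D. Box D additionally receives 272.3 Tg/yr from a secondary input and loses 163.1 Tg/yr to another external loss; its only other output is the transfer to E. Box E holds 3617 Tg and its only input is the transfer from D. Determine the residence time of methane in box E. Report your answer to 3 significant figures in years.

Box A: F(A→B) = (348.8 + 251.0) − 155.0 = 444.80 Tg/yr.
Box B: F(B→C) = (444.80 + 297.0) − 190.4 = 551.40 Tg/yr.
Box C: F(C→D) = (551.40 + 370.7) − 359.8 = 562.30 Tg/yr.
Box D: F(D→E) = (562.30 + 272.3) − 163.1 = 671.50 Tg/yr.
Box E throughput = its input = 671.50 Tg/yr; τ = 3617 / 671.50 = 5.386 yr.

5.39 yr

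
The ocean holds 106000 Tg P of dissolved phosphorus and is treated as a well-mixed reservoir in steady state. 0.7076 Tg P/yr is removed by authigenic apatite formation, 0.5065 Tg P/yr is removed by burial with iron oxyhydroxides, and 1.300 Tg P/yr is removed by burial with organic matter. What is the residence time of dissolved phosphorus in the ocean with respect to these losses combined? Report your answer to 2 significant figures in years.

Total removal = 0.7076 + 0.5065 + 1.300 = 2.5141 Tg P/yr.
τ = M / ΣF_out = 106000 / 2.5141 = 42160 yr.

42000 yr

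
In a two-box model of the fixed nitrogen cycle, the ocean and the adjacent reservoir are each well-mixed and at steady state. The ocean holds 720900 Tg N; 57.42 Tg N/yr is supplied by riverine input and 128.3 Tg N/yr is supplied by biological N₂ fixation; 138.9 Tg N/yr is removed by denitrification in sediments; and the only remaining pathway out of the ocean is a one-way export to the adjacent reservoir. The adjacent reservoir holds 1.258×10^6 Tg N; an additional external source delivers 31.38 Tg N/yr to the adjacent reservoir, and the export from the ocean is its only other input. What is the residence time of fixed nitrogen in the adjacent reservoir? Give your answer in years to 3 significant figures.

Balance the ocean: ΣF_in = 57.42 + 128.3 = 185.72 Tg N/yr.
Export to the adjacent reservoir = ΣF_in − (138.9) = 46.820 Tg N/yr.
Total input to the adjacent reservoir = 46.820 + 31.38 = 78.200 Tg N/yr; at steady state this equals its total output.
τ = M / F = 1.258×10^6 / 78.200 = 16090 yr.

16100 yr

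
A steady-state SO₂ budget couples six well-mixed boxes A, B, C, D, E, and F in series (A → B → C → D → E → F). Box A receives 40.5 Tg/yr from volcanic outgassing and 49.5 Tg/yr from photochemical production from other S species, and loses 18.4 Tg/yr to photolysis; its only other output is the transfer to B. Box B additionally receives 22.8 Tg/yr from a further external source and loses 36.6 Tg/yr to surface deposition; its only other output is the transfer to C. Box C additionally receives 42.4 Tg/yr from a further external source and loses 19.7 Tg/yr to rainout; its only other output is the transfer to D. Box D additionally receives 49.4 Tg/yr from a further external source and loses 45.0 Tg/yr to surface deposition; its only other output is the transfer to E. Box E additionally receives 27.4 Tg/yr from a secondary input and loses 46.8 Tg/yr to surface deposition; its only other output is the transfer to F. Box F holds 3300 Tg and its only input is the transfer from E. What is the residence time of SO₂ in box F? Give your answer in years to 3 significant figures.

Box A: F(A→B) = (40.5 + 49.5) − 18.4 = 71.600 Tg/yr.
Box B: F(B→C) = (71.600 + 22.8) − 36.6 = 57.800 Tg/yr.
Box C: F(C→D) = (57.800 + 42.4) − 19.7 = 80.500 Tg/yr.
Box D: F(D→E) = (80.500 + 49.4) − 45.0 = 84.900 Tg/yr.
Box E: F(E→F) = (84.900 + 27.4) − 46.8 = 65.500 Tg/yr.
Box F throughput = its input = 65.500 Tg/yr; τ = 3300 / 65.500 = 50.38 yr.

50.4 yr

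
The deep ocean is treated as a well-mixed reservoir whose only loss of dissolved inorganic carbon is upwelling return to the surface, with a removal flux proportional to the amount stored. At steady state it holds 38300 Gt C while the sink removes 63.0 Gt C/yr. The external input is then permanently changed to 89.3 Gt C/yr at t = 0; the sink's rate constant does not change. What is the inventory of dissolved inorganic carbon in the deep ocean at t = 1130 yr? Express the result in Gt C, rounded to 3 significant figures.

Residence time τ = M₀/F₀ = 607.9 yr. The eventual steady state is M_∞ = M₀·(F₁/F₀) = 38300 × 89.3/63.0 = 54289 Gt C.
The anomaly ΔM(t) = M(t) − M_∞ decays as ΔM₀·e^(−t/τ) with ΔM₀ = 38300 − 54289 = −15990 Gt C.
At t = 1130 yr, e^(−t/τ) = e^(−1.859) = 0.1559, so ΔM = −2492 Gt C and M = 54289 − 2492 = 51797 Gt C.

51800 Gt C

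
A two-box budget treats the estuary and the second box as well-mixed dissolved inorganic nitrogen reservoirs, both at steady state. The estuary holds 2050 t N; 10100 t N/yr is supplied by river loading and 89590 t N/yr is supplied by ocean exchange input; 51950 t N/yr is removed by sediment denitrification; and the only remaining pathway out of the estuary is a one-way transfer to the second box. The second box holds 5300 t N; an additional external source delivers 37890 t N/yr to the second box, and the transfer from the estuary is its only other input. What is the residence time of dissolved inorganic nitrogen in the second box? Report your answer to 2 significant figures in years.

0.062 yr

Balance the estuary: ΣF_in = 10100 + 89590 = 99690 t N/yr.
Transfer to the second box = ΣF_in − (51950) = 47740 t N/yr.
Total input to the second box = 47740 + 37890 = 85630 t N/yr; at steady state this equals its total output.
τ = M / F = 5300 / 85630 = 0.06189 yr.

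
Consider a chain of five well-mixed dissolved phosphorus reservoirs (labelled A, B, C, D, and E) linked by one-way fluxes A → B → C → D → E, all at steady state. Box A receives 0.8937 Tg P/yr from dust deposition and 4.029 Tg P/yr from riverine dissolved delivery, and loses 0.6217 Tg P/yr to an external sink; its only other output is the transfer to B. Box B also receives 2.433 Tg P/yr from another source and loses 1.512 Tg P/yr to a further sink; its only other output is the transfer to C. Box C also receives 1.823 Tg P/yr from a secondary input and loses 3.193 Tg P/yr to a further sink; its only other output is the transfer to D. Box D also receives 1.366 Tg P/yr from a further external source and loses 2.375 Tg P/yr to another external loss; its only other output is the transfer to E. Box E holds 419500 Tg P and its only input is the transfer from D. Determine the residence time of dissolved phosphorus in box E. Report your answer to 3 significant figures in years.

Box A: F(A→B) = (0.8937 + 4.029) − 0.6217 = 4.3010 Tg P/yr.
Box B: F(B→C) = (4.3010 + 2.433) − 1.512 = 5.2220 Tg P/yr.
Box C: F(C→D) = (5.2220 + 1.823) − 3.193 = 3.8520 Tg P/yr.
Box D: F(D→E) = (3.8520 + 1.366) − 2.375 = 2.8430 Tg P/yr.
Box E throughput = its input = 2.8430 Tg P/yr; τ = 419500 / 2.8430 = 147600 yr.

148000 yr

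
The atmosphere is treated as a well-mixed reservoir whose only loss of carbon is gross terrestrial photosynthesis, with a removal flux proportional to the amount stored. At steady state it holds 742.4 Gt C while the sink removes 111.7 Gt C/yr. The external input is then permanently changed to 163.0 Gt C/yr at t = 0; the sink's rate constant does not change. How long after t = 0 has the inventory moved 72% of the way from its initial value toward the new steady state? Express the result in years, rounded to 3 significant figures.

τ = M₀/F₀ = 742.4/111.7 = 6.646 yr.
The remaining gap fraction is e^(−t/τ); 72% covered ⇒ e^(−t/τ) = 0.280.
t = −τ ln(0.280) = 6.646 × 1.273 = 8.461 yr.

8.46 yr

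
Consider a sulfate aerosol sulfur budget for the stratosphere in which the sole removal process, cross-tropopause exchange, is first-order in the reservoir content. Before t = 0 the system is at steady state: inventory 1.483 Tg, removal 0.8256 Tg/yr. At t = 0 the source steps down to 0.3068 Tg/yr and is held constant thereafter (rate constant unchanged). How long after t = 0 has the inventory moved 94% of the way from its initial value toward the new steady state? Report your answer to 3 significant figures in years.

τ = M₀/F₀ = 1.483/0.8256 = 1.796 yr.
The remaining gap fraction is e^(−t/τ); 94% covered ⇒ e^(−t/τ) = 0.0600.
t = −τ ln(0.0600) = 1.796 × 2.813 = 5.054 yr.

5.05 yr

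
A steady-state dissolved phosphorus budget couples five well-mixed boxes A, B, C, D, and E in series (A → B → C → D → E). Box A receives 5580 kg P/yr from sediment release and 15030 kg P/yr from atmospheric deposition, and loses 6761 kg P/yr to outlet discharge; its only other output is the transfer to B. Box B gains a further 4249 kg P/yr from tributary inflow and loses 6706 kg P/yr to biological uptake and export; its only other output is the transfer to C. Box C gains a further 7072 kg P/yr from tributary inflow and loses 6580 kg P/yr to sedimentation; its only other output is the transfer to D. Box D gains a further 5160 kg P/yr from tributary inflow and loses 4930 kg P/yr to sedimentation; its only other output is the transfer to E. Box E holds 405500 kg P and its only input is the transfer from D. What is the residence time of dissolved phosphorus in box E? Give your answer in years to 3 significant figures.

33.5 yr

Box A: F(A→B) = (5580 + 15030) − 6761 = 13849 kg P/yr.
Box B: F(B→C) = (13849 + 4249) − 6706 = 11392 kg P/yr.
Box C: F(C→D) = (11392 + 7072) − 6580 = 11884 kg P/yr.
Box D: F(D→E) = (11884 + 5160) − 4930 = 12114 kg P/yr.
Box E throughput = its input = 12114 kg P/yr; τ = 405500 / 12114 = 33.47 yr.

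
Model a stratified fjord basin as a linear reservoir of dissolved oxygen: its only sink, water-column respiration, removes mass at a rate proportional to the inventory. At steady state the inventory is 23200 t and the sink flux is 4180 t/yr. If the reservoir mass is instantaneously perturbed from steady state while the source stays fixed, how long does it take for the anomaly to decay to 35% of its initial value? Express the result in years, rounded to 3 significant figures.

For a linear reservoir the anomaly decays as exp(−t/τ) with τ = M/F = 23200/4180 = 5.550 yr.
exp(−t/τ) = 0.35 ⇒ t = −τ ln(0.35) = 5.550 × 1.050 = 5.827 yr.

5.83 yr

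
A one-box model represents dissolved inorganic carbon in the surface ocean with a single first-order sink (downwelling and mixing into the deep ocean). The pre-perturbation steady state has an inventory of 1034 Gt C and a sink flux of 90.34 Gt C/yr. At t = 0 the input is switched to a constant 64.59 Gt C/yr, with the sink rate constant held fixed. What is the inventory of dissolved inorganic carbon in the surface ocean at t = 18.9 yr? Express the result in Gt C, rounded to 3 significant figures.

τ = M₀/F₀ = 1034/90.34 = 11.45 yr; rate constant k = 1/τ.
New steady state M_∞ = F₁/k = F₁·τ = 64.59 × 11.45 = 739.27 Gt C.
M(t) = M_∞ + (M₀ − M_∞)·e^(−t/τ); t/τ = 18.9/11.45 = 1.651, so e^(−t/τ) = 0.1918.
M(t) = 739.27 + 294.7 × 0.1918 = 795.80 Gt C.

796 Gt C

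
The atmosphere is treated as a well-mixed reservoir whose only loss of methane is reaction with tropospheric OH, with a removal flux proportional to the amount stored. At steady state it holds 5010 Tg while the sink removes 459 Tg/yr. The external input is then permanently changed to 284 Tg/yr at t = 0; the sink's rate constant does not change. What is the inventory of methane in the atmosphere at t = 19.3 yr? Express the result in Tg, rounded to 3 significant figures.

The sink rate constant is k = F₀/M₀ = 459/5010 = 0.09162 yr⁻¹.
Solving dM/dt = F₁ − kM with M(0) = M₀ gives M(t) = F₁/k + (M₀ − F₁/k)·e^(−kt).
F₁/k = 284/0.09162 = 3099.9 Tg; kt = 0.09162 × 19.3 = 1.768, e^(−kt) = 0.1706.
M(19.3) = 3099.9 + (5010 − 3099.9) × 0.1706 = 3099.9 + 325.9 = 3425.8 Tg.

3430 Tg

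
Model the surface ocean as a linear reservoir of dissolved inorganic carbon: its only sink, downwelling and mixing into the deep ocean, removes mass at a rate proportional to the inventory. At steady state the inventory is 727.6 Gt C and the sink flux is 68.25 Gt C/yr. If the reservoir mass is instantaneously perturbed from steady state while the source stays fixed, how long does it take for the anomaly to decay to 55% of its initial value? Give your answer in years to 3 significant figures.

6.37 yr

For a linear reservoir the anomaly decays as exp(−t/τ) with τ = M/F = 727.6/68.25 = 10.66 yr.
exp(−t/τ) = 0.55 ⇒ t = −τ ln(0.55) = 10.66 × 0.5978 = 6.373 yr.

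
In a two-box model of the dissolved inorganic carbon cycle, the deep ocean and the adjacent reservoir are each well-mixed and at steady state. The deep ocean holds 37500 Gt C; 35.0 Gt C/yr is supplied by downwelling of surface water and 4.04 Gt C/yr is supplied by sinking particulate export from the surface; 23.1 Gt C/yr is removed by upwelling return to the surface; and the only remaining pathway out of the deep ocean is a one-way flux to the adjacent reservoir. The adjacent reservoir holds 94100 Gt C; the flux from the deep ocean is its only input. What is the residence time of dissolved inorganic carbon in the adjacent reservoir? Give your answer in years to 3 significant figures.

5900 yr

Balance the deep ocean: ΣF_in = 35.0 + 4.04 = 39.040 Gt C/yr.
Flux to the adjacent reservoir = ΣF_in − (23.1) = 15.940 Gt C/yr.
At steady state the output of the adjacent reservoir equals its input, 15.940 Gt C/yr.
τ = M / F = 94100 / 15.940 = 5903 yr.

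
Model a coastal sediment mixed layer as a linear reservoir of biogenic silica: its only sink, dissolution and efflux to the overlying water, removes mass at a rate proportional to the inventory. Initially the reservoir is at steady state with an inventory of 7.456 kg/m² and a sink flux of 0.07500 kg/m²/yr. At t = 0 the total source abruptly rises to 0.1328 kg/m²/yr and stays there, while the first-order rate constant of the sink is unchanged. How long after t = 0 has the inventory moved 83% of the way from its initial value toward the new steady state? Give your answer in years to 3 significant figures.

176 yr

τ = M₀/F₀ = 7.456/0.07500 = 99.41 yr.
The remaining gap fraction is e^(−t/τ); 83% covered ⇒ e^(−t/τ) = 0.170.
t = −τ ln(0.170) = 99.41 × 1.772 = 176.2 yr.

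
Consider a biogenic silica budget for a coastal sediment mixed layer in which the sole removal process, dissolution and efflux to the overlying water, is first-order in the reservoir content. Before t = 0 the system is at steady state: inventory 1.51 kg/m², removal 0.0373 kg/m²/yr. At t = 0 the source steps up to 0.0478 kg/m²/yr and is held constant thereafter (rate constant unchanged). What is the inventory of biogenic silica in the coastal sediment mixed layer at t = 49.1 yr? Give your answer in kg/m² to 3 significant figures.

τ = M₀/F₀ = 1.51/0.0373 = 40.48 yr; rate constant k = 1/τ.
New steady state M_∞ = F₁/k = F₁·τ = 0.0478 × 40.48 = 1.9351 kg/m².
M(t) = M_∞ + (M₀ − M_∞)·e^(−t/τ); t/τ = 49.1/40.48 = 1.213, so e^(−t/τ) = 0.2973.
M(t) = 1.9351 − 0.4251 × 0.2973 = 1.8087 kg/m².

1.81 kg/m²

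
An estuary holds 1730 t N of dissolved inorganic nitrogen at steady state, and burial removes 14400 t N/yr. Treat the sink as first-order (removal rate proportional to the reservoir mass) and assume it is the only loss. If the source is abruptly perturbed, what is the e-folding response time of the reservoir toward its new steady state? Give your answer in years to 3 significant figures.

For a linear reservoir the response time equals the residence time τ = M/F.
τ = 1730 / 14400 = 0.1201 yr.

0.120 yr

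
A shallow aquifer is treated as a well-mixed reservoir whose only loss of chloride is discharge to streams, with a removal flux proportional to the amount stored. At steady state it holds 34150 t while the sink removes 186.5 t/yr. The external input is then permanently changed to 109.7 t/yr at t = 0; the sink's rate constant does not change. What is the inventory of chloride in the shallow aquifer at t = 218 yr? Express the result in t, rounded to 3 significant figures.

The sink rate constant is k = F₀/M₀ = 186.5/34150 = 0.005461 yr⁻¹.
Solving dM/dt = F₁ − kM with M(0) = M₀ gives M(t) = F₁/k + (M₀ − F₁/k)·e^(−kt).
F₁/k = 109.7/0.005461 = 20087 t; kt = 0.005461 × 218 = 1.191, e^(−kt) = 0.3041.
M(218) = 20087 + (34150 − 20087) × 0.3041 = 20087 + 4276 = 24363 t.

24400 t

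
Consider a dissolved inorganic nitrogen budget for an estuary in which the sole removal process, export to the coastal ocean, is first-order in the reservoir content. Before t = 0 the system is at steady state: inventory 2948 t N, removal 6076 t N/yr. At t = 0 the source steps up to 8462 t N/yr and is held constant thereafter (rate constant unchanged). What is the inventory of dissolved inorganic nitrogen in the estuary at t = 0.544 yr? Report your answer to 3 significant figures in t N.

τ = M₀/F₀ = 2948/6076 = 0.4852 yr; rate constant k = 1/τ.
New steady state M_∞ = F₁/k = F₁·τ = 8462 × 0.4852 = 4105.7 t N.
M(t) = M_∞ + (M₀ − M_∞)·e^(−t/τ); t/τ = 0.544/0.4852 = 1.121, so e^(−t/τ) = 0.3259.
M(t) = 4105.7 − 1158 × 0.3259 = 3728.4 t N.

3730 t N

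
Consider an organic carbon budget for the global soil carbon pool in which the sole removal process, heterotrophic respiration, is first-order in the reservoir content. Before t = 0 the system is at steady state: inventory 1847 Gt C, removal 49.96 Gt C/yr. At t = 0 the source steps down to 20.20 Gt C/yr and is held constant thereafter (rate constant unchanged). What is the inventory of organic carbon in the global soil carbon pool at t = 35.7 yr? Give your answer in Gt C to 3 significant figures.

τ = M₀/F₀ = 1847/49.96 = 36.97 yr; rate constant k = 1/τ.
New steady state M_∞ = F₁/k = F₁·τ = 20.20 × 36.97 = 746.79 Gt C.
M(t) = M_∞ + (M₀ − M_∞)·e^(−t/τ); t/τ = 35.7/36.97 = 0.9657, so e^(−t/τ) = 0.3807.
M(t) = 746.79 + 1100 × 0.3807 = 1165.7 Gt C.

1170 Gt C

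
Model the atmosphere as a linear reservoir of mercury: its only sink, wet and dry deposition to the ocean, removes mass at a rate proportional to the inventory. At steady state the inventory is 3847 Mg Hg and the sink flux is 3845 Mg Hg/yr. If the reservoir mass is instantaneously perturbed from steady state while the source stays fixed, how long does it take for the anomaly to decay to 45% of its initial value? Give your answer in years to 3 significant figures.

0.799 yr

For a linear reservoir the anomaly decays as exp(−t/τ) with τ = M/F = 3847/3845 = 1.001 yr.
exp(−t/τ) = 0.45 ⇒ t = −τ ln(0.45) = 1.001 × 0.7985 = 0.7989 yr.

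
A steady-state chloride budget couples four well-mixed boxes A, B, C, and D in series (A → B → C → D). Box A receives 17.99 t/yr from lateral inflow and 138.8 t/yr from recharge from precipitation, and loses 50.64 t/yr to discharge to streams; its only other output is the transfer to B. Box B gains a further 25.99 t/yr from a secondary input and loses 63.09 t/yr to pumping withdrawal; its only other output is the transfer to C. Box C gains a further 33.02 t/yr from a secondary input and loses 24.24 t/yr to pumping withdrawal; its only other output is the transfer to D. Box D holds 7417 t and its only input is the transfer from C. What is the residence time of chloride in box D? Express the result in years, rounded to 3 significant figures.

95.3 yr

Box A: F(A→B) = (17.99 + 138.8) − 50.64 = 106.15 t/yr.
Box B: F(B→C) = (106.15 + 25.99) − 63.09 = 69.050 t/yr.
Box C: F(C→D) = (69.050 + 33.02) − 24.24 = 77.830 t/yr.
Box D throughput = its input = 77.830 t/yr; τ = 7417 / 77.830 = 95.30 yr.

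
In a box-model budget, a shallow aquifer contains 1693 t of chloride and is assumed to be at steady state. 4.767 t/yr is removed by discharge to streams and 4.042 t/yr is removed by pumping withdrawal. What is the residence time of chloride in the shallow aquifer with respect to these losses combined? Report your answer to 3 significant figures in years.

192 yr

Total removal = 4.767 + 4.042 = 8.8090 t/yr.
τ = M / ΣF_out = 1693 / 8.8090 = 192.2 yr.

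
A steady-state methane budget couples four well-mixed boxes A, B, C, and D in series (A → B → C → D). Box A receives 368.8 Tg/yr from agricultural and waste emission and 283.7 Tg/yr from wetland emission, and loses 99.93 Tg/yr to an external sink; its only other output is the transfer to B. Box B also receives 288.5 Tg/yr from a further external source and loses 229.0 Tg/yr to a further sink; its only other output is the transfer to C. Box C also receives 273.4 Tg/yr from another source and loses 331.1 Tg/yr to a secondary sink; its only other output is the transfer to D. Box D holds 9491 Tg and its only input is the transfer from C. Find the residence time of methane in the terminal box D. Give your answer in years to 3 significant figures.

17.1 yr

Box A: F(A→B) = (368.8 + 283.7) − 99.93 = 552.57 Tg/yr.
Box B: F(B→C) = (552.57 + 288.5) − 229.0 = 612.07 Tg/yr.
Box C: F(C→D) = (612.07 + 273.4) − 331.1 = 554.37 Tg/yr.
Box D throughput = its input = 554.37 Tg/yr; τ = 9491 / 554.37 = 17.12 yr.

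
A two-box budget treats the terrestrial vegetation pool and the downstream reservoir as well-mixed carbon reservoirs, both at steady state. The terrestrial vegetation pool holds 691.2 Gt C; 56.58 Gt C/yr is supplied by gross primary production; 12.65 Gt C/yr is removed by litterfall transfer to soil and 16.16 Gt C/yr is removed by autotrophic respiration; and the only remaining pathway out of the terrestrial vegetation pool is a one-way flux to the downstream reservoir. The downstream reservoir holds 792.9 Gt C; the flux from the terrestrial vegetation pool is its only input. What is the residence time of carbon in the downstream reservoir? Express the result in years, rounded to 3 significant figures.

28.6 yr

Balance the terrestrial vegetation pool: ΣF_in = 56.580 Gt C/yr.
Flux to the downstream reservoir = ΣF_in − (12.65 + 16.16) = 27.770 Gt C/yr.
At steady state the output of the downstream reservoir equals its input, 27.770 Gt C/yr.
τ = M / F = 792.9 / 27.770 = 28.55 yr.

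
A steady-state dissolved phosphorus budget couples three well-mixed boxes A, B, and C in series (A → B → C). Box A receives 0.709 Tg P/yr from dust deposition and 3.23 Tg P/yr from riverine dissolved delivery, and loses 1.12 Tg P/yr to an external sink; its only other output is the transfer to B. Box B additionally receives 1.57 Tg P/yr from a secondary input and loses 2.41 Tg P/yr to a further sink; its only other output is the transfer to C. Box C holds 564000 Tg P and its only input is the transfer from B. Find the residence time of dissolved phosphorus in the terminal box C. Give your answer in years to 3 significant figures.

Box A: F(A→B) = (0.709 + 3.23) − 1.12 = 2.8190 Tg P/yr.
Box B: F(B→C) = (2.8190 + 1.57) − 2.41 = 1.9790 Tg P/yr.
Box C throughput = its input = 1.9790 Tg P/yr; τ = 564000 / 1.9790 = 285000 yr.

285000 yr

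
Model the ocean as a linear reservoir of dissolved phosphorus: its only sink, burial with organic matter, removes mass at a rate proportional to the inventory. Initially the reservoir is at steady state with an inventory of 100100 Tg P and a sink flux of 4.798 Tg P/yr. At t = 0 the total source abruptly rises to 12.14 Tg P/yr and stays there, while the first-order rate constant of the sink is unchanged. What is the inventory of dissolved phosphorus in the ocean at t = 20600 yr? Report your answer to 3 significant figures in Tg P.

The sink rate constant is k = F₀/M₀ = 4.798/100100 = 4.793×10^-5 yr⁻¹.
Solving dM/dt = F₁ − kM with M(0) = M₀ gives M(t) = F₁/k + (M₀ − F₁/k)·e^(−kt).
F₁/k = 12.14/4.793×10^-5 = 253280 Tg P; kt = 4.793×10^-5 × 20600 = 0.9874, e^(−kt) = 0.3725.
M(20600) = 253280 + (100100 − 253280) × 0.3725 = 253280 − 57060 = 196210 Tg P.

196000 Tg P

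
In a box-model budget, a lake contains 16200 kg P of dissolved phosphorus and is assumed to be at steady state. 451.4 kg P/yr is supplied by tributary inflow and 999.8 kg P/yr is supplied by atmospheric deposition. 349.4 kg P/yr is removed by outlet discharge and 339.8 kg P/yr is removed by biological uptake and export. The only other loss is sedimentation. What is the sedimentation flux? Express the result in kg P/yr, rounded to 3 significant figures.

762 kg P/yr

At steady state ΣF_in = ΣF_out.
ΣF_in = 451.4 + 999.8 = 1451.2 kg P/yr.
Sedimentation flux = ΣF_in − (349.4 + 339.8) = 1451.2 − 689.2 = 762.0 kg P/yr.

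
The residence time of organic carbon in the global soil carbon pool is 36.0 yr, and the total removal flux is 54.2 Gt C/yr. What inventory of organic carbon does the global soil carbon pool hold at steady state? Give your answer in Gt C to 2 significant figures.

2000 Gt C

τ = M/F ⇒ M = τ × F = 36.0 × 54.2 = 1951 Gt C.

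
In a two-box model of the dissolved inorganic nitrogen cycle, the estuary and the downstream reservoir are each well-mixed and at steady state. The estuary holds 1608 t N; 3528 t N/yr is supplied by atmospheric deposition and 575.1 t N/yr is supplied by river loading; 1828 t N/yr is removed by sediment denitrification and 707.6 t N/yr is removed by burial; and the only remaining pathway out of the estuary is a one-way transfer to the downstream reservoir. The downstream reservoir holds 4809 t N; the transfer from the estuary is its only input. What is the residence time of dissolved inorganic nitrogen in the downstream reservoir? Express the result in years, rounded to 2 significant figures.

3.1 yr

Balance the estuary: ΣF_in = 3528 + 575.1 = 4103.1 t N/yr.
Transfer to the downstream reservoir = ΣF_in − (1828 + 707.6) = 1567.5 t N/yr.
At steady state the output of the downstream reservoir equals its input, 1567.5 t N/yr.
τ = M / F = 4809 / 1567.5 = 3.068 yr.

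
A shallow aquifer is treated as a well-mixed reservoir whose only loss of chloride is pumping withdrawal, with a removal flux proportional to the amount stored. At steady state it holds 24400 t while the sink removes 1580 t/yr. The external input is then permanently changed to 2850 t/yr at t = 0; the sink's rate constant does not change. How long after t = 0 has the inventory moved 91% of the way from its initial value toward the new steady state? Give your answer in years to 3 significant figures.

37.2 yr

τ = M₀/F₀ = 24400/1580 = 15.44 yr.
The remaining gap fraction is e^(−t/τ); 91% covered ⇒ e^(−t/τ) = 0.0900.
t = −τ ln(0.0900) = 15.44 × 2.408 = 37.19 yr.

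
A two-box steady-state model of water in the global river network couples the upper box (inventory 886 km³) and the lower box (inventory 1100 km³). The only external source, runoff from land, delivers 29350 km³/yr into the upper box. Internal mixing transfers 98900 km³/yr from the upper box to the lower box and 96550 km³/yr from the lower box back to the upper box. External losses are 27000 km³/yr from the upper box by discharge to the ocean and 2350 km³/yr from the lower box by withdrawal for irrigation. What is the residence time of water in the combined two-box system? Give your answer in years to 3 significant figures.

0.0677 yr

Residence time in the combined system uses the total inventory and the total *external* removal — internal exchanges between the two boxes cancel.
M_total = 886 + 1100 = 1986.0 km³.
ΣF_external_out = 27000 + 2350 = 29350 km³/yr.
τ = M_total / ΣF_ext = 1986.0 / 29350 = 0.06767 yr.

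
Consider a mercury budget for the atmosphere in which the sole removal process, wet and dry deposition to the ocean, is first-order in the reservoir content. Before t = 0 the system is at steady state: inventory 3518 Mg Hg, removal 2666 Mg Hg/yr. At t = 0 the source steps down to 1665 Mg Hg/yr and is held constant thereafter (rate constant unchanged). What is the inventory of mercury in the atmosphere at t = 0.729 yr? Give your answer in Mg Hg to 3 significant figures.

2960 Mg Hg

The sink rate constant is k = F₀/M₀ = 2666/3518 = 0.7578 yr⁻¹.
Solving dM/dt = F₁ − kM with M(0) = M₀ gives M(t) = F₁/k + (M₀ − F₁/k)·e^(−kt).
F₁/k = 1665/0.7578 = 2197.1 Mg Hg; kt = 0.7578 × 0.729 = 0.5524, e^(−kt) = 0.5755.
M(0.729) = 2197.1 + (3518 − 2197.1) × 0.5755 = 2197.1 + 760.2 = 2957.3 Mg Hg.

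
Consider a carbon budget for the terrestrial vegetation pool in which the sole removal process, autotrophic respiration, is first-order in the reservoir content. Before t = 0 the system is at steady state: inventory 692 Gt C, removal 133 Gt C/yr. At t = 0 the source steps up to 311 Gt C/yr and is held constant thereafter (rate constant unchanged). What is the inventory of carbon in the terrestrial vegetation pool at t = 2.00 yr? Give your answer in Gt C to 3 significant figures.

988 Gt C

The sink rate constant is k = F₀/M₀ = 133/692 = 0.1922 yr⁻¹.
Solving dM/dt = F₁ − kM with M(0) = M₀ gives M(t) = F₁/k + (M₀ − F₁/k)·e^(−kt).
F₁/k = 311/0.1922 = 1618.1 Gt C; kt = 0.1922 × 2.00 = 0.3844, e^(−kt) = 0.6809.
M(2.00) = 1618.1 + (692 − 1618.1) × 0.6809 = 1618.1 − 630.6 = 987.56 Gt C.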